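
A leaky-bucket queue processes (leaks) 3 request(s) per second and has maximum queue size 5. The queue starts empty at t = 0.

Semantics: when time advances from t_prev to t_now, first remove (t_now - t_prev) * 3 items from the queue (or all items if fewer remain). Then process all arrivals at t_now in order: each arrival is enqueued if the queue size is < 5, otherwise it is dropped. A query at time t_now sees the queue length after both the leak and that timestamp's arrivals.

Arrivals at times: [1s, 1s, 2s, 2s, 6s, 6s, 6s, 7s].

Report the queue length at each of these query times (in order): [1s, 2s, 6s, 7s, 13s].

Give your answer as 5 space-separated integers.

Queue lengths at query times:
  query t=1s: backlog = 2
  query t=2s: backlog = 2
  query t=6s: backlog = 3
  query t=7s: backlog = 1
  query t=13s: backlog = 0

Answer: 2 2 3 1 0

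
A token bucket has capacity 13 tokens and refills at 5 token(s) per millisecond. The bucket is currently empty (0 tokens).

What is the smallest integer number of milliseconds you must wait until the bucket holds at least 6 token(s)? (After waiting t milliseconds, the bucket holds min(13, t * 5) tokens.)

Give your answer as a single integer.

Answer: 2

Derivation:
Need t * 5 >= 6, so t >= 6/5.
Smallest integer t = ceil(6/5) = 2.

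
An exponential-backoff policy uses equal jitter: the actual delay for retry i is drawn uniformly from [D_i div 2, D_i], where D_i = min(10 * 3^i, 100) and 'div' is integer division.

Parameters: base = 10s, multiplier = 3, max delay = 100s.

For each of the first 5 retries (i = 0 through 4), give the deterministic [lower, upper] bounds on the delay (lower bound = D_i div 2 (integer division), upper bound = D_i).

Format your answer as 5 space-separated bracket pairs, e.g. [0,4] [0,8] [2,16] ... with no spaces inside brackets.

Answer: [5,10] [15,30] [45,90] [50,100] [50,100]

Derivation:
Computing bounds per retry:
  i=0: D_i=min(10*3^0,100)=10, bounds=[5,10]
  i=1: D_i=min(10*3^1,100)=30, bounds=[15,30]
  i=2: D_i=min(10*3^2,100)=90, bounds=[45,90]
  i=3: D_i=min(10*3^3,100)=100, bounds=[50,100]
  i=4: D_i=min(10*3^4,100)=100, bounds=[50,100]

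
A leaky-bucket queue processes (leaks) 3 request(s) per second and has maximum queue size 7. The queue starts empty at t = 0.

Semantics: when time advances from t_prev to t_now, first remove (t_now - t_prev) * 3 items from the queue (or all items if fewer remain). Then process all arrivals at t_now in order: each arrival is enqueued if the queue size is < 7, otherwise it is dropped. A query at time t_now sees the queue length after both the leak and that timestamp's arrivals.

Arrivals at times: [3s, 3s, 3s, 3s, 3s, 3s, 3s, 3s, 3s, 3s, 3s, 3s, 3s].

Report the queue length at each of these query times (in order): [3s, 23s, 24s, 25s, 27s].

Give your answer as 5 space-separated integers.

Answer: 7 0 0 0 0

Derivation:
Queue lengths at query times:
  query t=3s: backlog = 7
  query t=23s: backlog = 0
  query t=24s: backlog = 0
  query t=25s: backlog = 0
  query t=27s: backlog = 0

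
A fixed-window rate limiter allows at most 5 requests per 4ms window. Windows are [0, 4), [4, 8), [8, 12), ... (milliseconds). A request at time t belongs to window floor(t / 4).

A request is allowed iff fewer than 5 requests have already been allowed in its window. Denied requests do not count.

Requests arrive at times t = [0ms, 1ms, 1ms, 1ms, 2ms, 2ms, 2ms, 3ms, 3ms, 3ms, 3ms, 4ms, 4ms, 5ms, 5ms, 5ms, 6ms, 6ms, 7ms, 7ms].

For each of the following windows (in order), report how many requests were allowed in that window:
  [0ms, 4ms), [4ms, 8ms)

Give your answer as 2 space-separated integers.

Processing requests:
  req#1 t=0ms (window 0): ALLOW
  req#2 t=1ms (window 0): ALLOW
  req#3 t=1ms (window 0): ALLOW
  req#4 t=1ms (window 0): ALLOW
  req#5 t=2ms (window 0): ALLOW
  req#6 t=2ms (window 0): DENY
  req#7 t=2ms (window 0): DENY
  req#8 t=3ms (window 0): DENY
  req#9 t=3ms (window 0): DENY
  req#10 t=3ms (window 0): DENY
  req#11 t=3ms (window 0): DENY
  req#12 t=4ms (window 1): ALLOW
  req#13 t=4ms (window 1): ALLOW
  req#14 t=5ms (window 1): ALLOW
  req#15 t=5ms (window 1): ALLOW
  req#16 t=5ms (window 1): ALLOW
  req#17 t=6ms (window 1): DENY
  req#18 t=6ms (window 1): DENY
  req#19 t=7ms (window 1): DENY
  req#20 t=7ms (window 1): DENY

Allowed counts by window: 5 5

Answer: 5 5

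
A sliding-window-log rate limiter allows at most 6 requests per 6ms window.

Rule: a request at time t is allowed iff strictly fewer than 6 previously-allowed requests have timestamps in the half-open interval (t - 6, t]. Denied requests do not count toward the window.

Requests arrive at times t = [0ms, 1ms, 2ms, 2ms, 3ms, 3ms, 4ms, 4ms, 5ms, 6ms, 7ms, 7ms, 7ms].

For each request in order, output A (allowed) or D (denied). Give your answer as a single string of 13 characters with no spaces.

Tracking allowed requests in the window:
  req#1 t=0ms: ALLOW
  req#2 t=1ms: ALLOW
  req#3 t=2ms: ALLOW
  req#4 t=2ms: ALLOW
  req#5 t=3ms: ALLOW
  req#6 t=3ms: ALLOW
  req#7 t=4ms: DENY
  req#8 t=4ms: DENY
  req#9 t=5ms: DENY
  req#10 t=6ms: ALLOW
  req#11 t=7ms: ALLOW
  req#12 t=7ms: DENY
  req#13 t=7ms: DENY

Answer: AAAAAADDDAADD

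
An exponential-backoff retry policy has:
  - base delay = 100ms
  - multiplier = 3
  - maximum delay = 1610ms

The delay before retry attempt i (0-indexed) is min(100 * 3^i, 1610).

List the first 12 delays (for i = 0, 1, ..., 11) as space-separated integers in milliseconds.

Computing each delay:
  i=0: min(100*3^0, 1610) = 100
  i=1: min(100*3^1, 1610) = 300
  i=2: min(100*3^2, 1610) = 900
  i=3: min(100*3^3, 1610) = 1610
  i=4: min(100*3^4, 1610) = 1610
  i=5: min(100*3^5, 1610) = 1610
  i=6: min(100*3^6, 1610) = 1610
  i=7: min(100*3^7, 1610) = 1610
  i=8: min(100*3^8, 1610) = 1610
  i=9: min(100*3^9, 1610) = 1610
  i=10: min(100*3^10, 1610) = 1610
  i=11: min(100*3^11, 1610) = 1610

Answer: 100 300 900 1610 1610 1610 1610 1610 1610 1610 1610 1610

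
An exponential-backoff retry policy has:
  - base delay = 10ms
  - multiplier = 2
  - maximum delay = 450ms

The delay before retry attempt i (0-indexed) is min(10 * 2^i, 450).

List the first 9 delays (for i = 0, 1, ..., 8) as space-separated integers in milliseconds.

Answer: 10 20 40 80 160 320 450 450 450

Derivation:
Computing each delay:
  i=0: min(10*2^0, 450) = 10
  i=1: min(10*2^1, 450) = 20
  i=2: min(10*2^2, 450) = 40
  i=3: min(10*2^3, 450) = 80
  i=4: min(10*2^4, 450) = 160
  i=5: min(10*2^5, 450) = 320
  i=6: min(10*2^6, 450) = 450
  i=7: min(10*2^7, 450) = 450
  i=8: min(10*2^8, 450) = 450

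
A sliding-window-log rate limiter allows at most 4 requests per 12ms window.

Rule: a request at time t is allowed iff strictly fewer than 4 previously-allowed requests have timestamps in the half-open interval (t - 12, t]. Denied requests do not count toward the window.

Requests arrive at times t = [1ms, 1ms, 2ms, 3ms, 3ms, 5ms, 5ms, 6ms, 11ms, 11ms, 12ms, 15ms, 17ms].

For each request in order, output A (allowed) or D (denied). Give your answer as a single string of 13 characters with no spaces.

Answer: AAAADDDDDDDAA

Derivation:
Tracking allowed requests in the window:
  req#1 t=1ms: ALLOW
  req#2 t=1ms: ALLOW
  req#3 t=2ms: ALLOW
  req#4 t=3ms: ALLOW
  req#5 t=3ms: DENY
  req#6 t=5ms: DENY
  req#7 t=5ms: DENY
  req#8 t=6ms: DENY
  req#9 t=11ms: DENY
  req#10 t=11ms: DENY
  req#11 t=12ms: DENY
  req#12 t=15ms: ALLOW
  req#13 t=17ms: ALLOW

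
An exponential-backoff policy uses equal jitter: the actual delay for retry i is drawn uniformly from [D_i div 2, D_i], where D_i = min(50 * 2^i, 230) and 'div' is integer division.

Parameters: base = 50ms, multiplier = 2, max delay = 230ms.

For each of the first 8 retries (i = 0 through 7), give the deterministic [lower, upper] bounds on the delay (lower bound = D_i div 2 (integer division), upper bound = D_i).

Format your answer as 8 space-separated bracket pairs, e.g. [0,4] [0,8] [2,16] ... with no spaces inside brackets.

Computing bounds per retry:
  i=0: D_i=min(50*2^0,230)=50, bounds=[25,50]
  i=1: D_i=min(50*2^1,230)=100, bounds=[50,100]
  i=2: D_i=min(50*2^2,230)=200, bounds=[100,200]
  i=3: D_i=min(50*2^3,230)=230, bounds=[115,230]
  i=4: D_i=min(50*2^4,230)=230, bounds=[115,230]
  i=5: D_i=min(50*2^5,230)=230, bounds=[115,230]
  i=6: D_i=min(50*2^6,230)=230, bounds=[115,230]
  i=7: D_i=min(50*2^7,230)=230, bounds=[115,230]

Answer: [25,50] [50,100] [100,200] [115,230] [115,230] [115,230] [115,230] [115,230]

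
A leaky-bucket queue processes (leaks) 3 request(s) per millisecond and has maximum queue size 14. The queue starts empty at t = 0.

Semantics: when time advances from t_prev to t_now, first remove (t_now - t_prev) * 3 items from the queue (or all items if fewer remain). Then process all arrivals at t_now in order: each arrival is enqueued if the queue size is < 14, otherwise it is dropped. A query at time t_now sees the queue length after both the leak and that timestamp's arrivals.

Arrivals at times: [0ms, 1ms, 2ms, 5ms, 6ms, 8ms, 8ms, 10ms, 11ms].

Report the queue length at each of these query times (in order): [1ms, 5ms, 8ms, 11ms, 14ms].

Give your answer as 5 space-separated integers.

Answer: 1 1 2 1 0

Derivation:
Queue lengths at query times:
  query t=1ms: backlog = 1
  query t=5ms: backlog = 1
  query t=8ms: backlog = 2
  query t=11ms: backlog = 1
  query t=14ms: backlog = 0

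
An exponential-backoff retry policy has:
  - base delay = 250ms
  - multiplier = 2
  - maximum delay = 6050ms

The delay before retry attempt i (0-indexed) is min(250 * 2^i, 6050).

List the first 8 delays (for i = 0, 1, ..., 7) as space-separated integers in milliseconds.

Answer: 250 500 1000 2000 4000 6050 6050 6050

Derivation:
Computing each delay:
  i=0: min(250*2^0, 6050) = 250
  i=1: min(250*2^1, 6050) = 500
  i=2: min(250*2^2, 6050) = 1000
  i=3: min(250*2^3, 6050) = 2000
  i=4: min(250*2^4, 6050) = 4000
  i=5: min(250*2^5, 6050) = 6050
  i=6: min(250*2^6, 6050) = 6050
  i=7: min(250*2^7, 6050) = 6050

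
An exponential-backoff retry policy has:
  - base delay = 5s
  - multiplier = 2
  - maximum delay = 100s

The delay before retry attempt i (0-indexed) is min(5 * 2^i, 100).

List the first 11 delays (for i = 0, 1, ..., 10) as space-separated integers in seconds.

Answer: 5 10 20 40 80 100 100 100 100 100 100

Derivation:
Computing each delay:
  i=0: min(5*2^0, 100) = 5
  i=1: min(5*2^1, 100) = 10
  i=2: min(5*2^2, 100) = 20
  i=3: min(5*2^3, 100) = 40
  i=4: min(5*2^4, 100) = 80
  i=5: min(5*2^5, 100) = 100
  i=6: min(5*2^6, 100) = 100
  i=7: min(5*2^7, 100) = 100
  i=8: min(5*2^8, 100) = 100
  i=9: min(5*2^9, 100) = 100
  i=10: min(5*2^10, 100) = 100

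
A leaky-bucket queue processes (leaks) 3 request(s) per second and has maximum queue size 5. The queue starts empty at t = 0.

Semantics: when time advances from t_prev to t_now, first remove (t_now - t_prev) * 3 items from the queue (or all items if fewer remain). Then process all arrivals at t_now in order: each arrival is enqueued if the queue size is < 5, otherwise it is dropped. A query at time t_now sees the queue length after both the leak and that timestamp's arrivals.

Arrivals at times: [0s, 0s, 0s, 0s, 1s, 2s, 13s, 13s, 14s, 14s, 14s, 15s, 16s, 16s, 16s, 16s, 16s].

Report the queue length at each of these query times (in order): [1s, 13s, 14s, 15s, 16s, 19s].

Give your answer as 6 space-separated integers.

Queue lengths at query times:
  query t=1s: backlog = 2
  query t=13s: backlog = 2
  query t=14s: backlog = 3
  query t=15s: backlog = 1
  query t=16s: backlog = 5
  query t=19s: backlog = 0

Answer: 2 2 3 1 5 0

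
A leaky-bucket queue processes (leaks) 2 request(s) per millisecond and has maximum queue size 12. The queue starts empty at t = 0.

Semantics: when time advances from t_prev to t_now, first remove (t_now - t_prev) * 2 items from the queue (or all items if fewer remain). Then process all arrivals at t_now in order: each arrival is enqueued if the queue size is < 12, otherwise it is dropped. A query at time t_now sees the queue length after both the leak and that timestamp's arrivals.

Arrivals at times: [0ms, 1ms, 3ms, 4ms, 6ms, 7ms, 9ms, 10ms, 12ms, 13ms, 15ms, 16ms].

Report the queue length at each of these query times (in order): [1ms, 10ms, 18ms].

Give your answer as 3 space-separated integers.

Queue lengths at query times:
  query t=1ms: backlog = 1
  query t=10ms: backlog = 1
  query t=18ms: backlog = 0

Answer: 1 1 0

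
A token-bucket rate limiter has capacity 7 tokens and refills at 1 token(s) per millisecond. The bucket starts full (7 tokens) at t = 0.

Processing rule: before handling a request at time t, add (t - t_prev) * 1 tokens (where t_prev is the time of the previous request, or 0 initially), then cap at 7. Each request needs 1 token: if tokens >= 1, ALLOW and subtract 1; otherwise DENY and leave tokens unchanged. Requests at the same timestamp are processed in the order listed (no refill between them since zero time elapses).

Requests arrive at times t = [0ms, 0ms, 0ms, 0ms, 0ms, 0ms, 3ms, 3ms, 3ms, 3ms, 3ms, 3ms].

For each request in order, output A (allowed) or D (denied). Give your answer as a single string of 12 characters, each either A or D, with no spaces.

Simulating step by step:
  req#1 t=0ms: ALLOW
  req#2 t=0ms: ALLOW
  req#3 t=0ms: ALLOW
  req#4 t=0ms: ALLOW
  req#5 t=0ms: ALLOW
  req#6 t=0ms: ALLOW
  req#7 t=3ms: ALLOW
  req#8 t=3ms: ALLOW
  req#9 t=3ms: ALLOW
  req#10 t=3ms: ALLOW
  req#11 t=3ms: DENY
  req#12 t=3ms: DENY

Answer: AAAAAAAAAADD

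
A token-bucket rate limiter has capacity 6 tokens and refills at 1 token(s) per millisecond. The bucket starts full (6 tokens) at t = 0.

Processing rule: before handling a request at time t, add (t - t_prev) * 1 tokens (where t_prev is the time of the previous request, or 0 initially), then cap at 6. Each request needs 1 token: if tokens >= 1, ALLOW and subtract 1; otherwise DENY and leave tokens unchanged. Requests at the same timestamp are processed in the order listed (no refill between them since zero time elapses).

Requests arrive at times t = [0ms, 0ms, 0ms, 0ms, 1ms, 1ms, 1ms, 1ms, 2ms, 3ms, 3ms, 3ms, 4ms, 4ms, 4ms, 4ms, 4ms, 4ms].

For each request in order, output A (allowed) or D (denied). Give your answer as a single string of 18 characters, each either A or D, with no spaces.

Answer: AAAAAAADAADDADDDDD

Derivation:
Simulating step by step:
  req#1 t=0ms: ALLOW
  req#2 t=0ms: ALLOW
  req#3 t=0ms: ALLOW
  req#4 t=0ms: ALLOW
  req#5 t=1ms: ALLOW
  req#6 t=1ms: ALLOW
  req#7 t=1ms: ALLOW
  req#8 t=1ms: DENY
  req#9 t=2ms: ALLOW
  req#10 t=3ms: ALLOW
  req#11 t=3ms: DENY
  req#12 t=3ms: DENY
  req#13 t=4ms: ALLOW
  req#14 t=4ms: DENY
  req#15 t=4ms: DENY
  req#16 t=4ms: DENY
  req#17 t=4ms: DENY
  req#18 t=4ms: DENY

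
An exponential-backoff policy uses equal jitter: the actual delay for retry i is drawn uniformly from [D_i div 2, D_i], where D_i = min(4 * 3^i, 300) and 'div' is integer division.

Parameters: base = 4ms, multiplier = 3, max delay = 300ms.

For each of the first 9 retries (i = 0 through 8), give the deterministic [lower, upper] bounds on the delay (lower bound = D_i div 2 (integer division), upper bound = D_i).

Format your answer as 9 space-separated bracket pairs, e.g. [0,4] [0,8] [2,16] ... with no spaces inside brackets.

Computing bounds per retry:
  i=0: D_i=min(4*3^0,300)=4, bounds=[2,4]
  i=1: D_i=min(4*3^1,300)=12, bounds=[6,12]
  i=2: D_i=min(4*3^2,300)=36, bounds=[18,36]
  i=3: D_i=min(4*3^3,300)=108, bounds=[54,108]
  i=4: D_i=min(4*3^4,300)=300, bounds=[150,300]
  i=5: D_i=min(4*3^5,300)=300, bounds=[150,300]
  i=6: D_i=min(4*3^6,300)=300, bounds=[150,300]
  i=7: D_i=min(4*3^7,300)=300, bounds=[150,300]
  i=8: D_i=min(4*3^8,300)=300, bounds=[150,300]

Answer: [2,4] [6,12] [18,36] [54,108] [150,300] [150,300] [150,300] [150,300] [150,300]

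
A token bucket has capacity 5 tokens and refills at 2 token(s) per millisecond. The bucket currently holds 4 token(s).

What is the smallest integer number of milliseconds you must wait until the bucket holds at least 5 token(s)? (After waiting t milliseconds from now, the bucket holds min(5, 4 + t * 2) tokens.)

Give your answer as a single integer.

Need 4 + t * 2 >= 5, so t >= 1/2.
Smallest integer t = ceil(1/2) = 1.

Answer: 1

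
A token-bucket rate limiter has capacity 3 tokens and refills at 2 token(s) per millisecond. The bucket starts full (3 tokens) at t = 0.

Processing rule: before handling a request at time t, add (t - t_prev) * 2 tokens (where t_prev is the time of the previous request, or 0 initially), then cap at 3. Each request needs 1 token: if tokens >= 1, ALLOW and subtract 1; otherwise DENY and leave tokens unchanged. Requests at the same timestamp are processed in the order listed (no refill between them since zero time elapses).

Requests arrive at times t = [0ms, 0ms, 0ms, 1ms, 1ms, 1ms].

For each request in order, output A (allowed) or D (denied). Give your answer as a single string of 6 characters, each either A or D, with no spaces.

Simulating step by step:
  req#1 t=0ms: ALLOW
  req#2 t=0ms: ALLOW
  req#3 t=0ms: ALLOW
  req#4 t=1ms: ALLOW
  req#5 t=1ms: ALLOW
  req#6 t=1ms: DENY

Answer: AAAAAD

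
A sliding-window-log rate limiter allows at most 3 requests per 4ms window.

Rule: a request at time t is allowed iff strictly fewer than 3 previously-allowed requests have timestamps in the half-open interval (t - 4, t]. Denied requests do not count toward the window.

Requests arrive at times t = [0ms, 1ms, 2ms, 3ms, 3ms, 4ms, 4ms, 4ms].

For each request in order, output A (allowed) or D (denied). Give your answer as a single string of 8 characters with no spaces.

Answer: AAADDADD

Derivation:
Tracking allowed requests in the window:
  req#1 t=0ms: ALLOW
  req#2 t=1ms: ALLOW
  req#3 t=2ms: ALLOW
  req#4 t=3ms: DENY
  req#5 t=3ms: DENY
  req#6 t=4ms: ALLOW
  req#7 t=4ms: DENY
  req#8 t=4ms: DENY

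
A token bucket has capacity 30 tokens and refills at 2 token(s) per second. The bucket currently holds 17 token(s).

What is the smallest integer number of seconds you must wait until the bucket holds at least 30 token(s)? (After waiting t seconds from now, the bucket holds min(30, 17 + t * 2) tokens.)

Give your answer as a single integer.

Need 17 + t * 2 >= 30, so t >= 13/2.
Smallest integer t = ceil(13/2) = 7.

Answer: 7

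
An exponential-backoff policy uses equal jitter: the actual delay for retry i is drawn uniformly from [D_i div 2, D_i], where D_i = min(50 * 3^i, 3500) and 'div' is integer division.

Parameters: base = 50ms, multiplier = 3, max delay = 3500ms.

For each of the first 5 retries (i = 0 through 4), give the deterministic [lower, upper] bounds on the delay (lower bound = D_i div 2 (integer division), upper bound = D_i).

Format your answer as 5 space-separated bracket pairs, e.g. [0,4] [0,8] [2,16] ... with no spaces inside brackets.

Answer: [25,50] [75,150] [225,450] [675,1350] [1750,3500]

Derivation:
Computing bounds per retry:
  i=0: D_i=min(50*3^0,3500)=50, bounds=[25,50]
  i=1: D_i=min(50*3^1,3500)=150, bounds=[75,150]
  i=2: D_i=min(50*3^2,3500)=450, bounds=[225,450]
  i=3: D_i=min(50*3^3,3500)=1350, bounds=[675,1350]
  i=4: D_i=min(50*3^4,3500)=3500, bounds=[1750,3500]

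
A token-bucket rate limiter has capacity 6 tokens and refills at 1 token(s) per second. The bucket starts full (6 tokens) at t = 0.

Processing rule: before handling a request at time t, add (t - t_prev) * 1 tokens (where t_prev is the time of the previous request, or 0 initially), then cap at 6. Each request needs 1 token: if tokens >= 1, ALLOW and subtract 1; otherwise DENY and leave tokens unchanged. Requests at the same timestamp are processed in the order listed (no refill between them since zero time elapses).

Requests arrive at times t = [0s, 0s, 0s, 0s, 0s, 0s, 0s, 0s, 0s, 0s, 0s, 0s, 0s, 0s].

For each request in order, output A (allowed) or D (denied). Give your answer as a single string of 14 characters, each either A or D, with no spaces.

Simulating step by step:
  req#1 t=0s: ALLOW
  req#2 t=0s: ALLOW
  req#3 t=0s: ALLOW
  req#4 t=0s: ALLOW
  req#5 t=0s: ALLOW
  req#6 t=0s: ALLOW
  req#7 t=0s: DENY
  req#8 t=0s: DENY
  req#9 t=0s: DENY
  req#10 t=0s: DENY
  req#11 t=0s: DENY
  req#12 t=0s: DENY
  req#13 t=0s: DENY
  req#14 t=0s: DENY

Answer: AAAAAADDDDDDDD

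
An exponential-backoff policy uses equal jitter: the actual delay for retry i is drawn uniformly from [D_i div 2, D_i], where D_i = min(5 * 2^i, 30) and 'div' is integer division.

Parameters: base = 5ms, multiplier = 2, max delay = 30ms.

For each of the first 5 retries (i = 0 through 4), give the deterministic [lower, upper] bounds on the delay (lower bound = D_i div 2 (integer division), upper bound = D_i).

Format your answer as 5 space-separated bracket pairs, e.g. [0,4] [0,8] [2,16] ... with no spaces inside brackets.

Computing bounds per retry:
  i=0: D_i=min(5*2^0,30)=5, bounds=[2,5]
  i=1: D_i=min(5*2^1,30)=10, bounds=[5,10]
  i=2: D_i=min(5*2^2,30)=20, bounds=[10,20]
  i=3: D_i=min(5*2^3,30)=30, bounds=[15,30]
  i=4: D_i=min(5*2^4,30)=30, bounds=[15,30]

Answer: [2,5] [5,10] [10,20] [15,30] [15,30]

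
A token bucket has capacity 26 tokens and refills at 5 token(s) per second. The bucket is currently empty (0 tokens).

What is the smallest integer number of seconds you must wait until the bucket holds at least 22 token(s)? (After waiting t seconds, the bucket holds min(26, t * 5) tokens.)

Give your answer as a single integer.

Answer: 5

Derivation:
Need t * 5 >= 22, so t >= 22/5.
Smallest integer t = ceil(22/5) = 5.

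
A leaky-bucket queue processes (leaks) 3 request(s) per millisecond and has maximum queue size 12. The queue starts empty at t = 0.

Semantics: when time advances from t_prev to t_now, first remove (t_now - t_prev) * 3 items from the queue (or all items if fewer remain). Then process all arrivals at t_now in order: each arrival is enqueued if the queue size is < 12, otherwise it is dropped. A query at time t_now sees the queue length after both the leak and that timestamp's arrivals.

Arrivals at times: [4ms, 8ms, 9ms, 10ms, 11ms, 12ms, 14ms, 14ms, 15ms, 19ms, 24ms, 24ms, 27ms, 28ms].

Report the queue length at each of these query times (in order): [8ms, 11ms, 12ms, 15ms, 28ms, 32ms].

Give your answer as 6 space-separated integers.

Answer: 1 1 1 1 1 0

Derivation:
Queue lengths at query times:
  query t=8ms: backlog = 1
  query t=11ms: backlog = 1
  query t=12ms: backlog = 1
  query t=15ms: backlog = 1
  query t=28ms: backlog = 1
  query t=32ms: backlog = 0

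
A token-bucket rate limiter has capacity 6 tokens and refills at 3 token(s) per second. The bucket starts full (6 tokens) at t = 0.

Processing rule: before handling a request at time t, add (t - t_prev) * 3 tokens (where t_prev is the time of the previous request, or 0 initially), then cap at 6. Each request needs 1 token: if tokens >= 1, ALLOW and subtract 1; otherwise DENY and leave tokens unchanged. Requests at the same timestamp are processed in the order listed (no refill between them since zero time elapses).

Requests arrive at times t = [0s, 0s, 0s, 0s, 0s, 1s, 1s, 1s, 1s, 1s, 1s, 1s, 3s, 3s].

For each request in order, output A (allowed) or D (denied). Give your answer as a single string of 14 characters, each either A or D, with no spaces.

Answer: AAAAAAAAADDDAA

Derivation:
Simulating step by step:
  req#1 t=0s: ALLOW
  req#2 t=0s: ALLOW
  req#3 t=0s: ALLOW
  req#4 t=0s: ALLOW
  req#5 t=0s: ALLOW
  req#6 t=1s: ALLOW
  req#7 t=1s: ALLOW
  req#8 t=1s: ALLOW
  req#9 t=1s: ALLOW
  req#10 t=1s: DENY
  req#11 t=1s: DENY
  req#12 t=1s: DENY
  req#13 t=3s: ALLOW
  req#14 t=3s: ALLOW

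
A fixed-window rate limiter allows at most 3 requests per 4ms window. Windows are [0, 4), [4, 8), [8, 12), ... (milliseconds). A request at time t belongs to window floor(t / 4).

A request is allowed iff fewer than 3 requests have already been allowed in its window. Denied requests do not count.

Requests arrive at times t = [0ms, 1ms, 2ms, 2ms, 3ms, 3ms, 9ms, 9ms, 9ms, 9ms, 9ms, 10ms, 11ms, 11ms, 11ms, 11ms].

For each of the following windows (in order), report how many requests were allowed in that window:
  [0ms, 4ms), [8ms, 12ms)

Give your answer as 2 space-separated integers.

Processing requests:
  req#1 t=0ms (window 0): ALLOW
  req#2 t=1ms (window 0): ALLOW
  req#3 t=2ms (window 0): ALLOW
  req#4 t=2ms (window 0): DENY
  req#5 t=3ms (window 0): DENY
  req#6 t=3ms (window 0): DENY
  req#7 t=9ms (window 2): ALLOW
  req#8 t=9ms (window 2): ALLOW
  req#9 t=9ms (window 2): ALLOW
  req#10 t=9ms (window 2): DENY
  req#11 t=9ms (window 2): DENY
  req#12 t=10ms (window 2): DENY
  req#13 t=11ms (window 2): DENY
  req#14 t=11ms (window 2): DENY
  req#15 t=11ms (window 2): DENY
  req#16 t=11ms (window 2): DENY

Allowed counts by window: 3 3

Answer: 3 3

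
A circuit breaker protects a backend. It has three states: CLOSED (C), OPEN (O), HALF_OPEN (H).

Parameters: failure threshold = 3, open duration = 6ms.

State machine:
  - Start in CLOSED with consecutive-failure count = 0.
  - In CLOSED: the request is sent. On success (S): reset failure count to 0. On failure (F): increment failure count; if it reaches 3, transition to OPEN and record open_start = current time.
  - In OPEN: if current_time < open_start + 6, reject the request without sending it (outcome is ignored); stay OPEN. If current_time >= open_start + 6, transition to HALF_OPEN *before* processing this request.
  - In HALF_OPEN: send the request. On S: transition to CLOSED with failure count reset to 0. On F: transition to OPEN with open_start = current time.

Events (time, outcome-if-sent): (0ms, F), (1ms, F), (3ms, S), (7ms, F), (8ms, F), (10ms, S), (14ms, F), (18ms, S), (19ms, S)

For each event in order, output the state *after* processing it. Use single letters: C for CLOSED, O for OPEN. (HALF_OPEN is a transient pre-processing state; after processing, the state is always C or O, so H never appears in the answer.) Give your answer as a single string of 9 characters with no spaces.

State after each event:
  event#1 t=0ms outcome=F: state=CLOSED
  event#2 t=1ms outcome=F: state=CLOSED
  event#3 t=3ms outcome=S: state=CLOSED
  event#4 t=7ms outcome=F: state=CLOSED
  event#5 t=8ms outcome=F: state=CLOSED
  event#6 t=10ms outcome=S: state=CLOSED
  event#7 t=14ms outcome=F: state=CLOSED
  event#8 t=18ms outcome=S: state=CLOSED
  event#9 t=19ms outcome=S: state=CLOSED

Answer: CCCCCCCCC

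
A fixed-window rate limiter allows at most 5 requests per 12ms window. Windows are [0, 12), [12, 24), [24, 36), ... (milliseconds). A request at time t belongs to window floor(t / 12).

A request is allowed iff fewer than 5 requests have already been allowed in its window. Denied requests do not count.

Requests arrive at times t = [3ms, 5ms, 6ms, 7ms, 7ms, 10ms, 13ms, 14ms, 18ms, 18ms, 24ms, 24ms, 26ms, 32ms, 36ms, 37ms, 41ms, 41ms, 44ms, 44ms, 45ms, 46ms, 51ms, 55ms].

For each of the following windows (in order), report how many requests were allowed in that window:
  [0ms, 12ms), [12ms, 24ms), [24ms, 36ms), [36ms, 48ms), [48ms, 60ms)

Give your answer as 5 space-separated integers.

Answer: 5 4 4 5 2

Derivation:
Processing requests:
  req#1 t=3ms (window 0): ALLOW
  req#2 t=5ms (window 0): ALLOW
  req#3 t=6ms (window 0): ALLOW
  req#4 t=7ms (window 0): ALLOW
  req#5 t=7ms (window 0): ALLOW
  req#6 t=10ms (window 0): DENY
  req#7 t=13ms (window 1): ALLOW
  req#8 t=14ms (window 1): ALLOW
  req#9 t=18ms (window 1): ALLOW
  req#10 t=18ms (window 1): ALLOW
  req#11 t=24ms (window 2): ALLOW
  req#12 t=24ms (window 2): ALLOW
  req#13 t=26ms (window 2): ALLOW
  req#14 t=32ms (window 2): ALLOW
  req#15 t=36ms (window 3): ALLOW
  req#16 t=37ms (window 3): ALLOW
  req#17 t=41ms (window 3): ALLOW
  req#18 t=41ms (window 3): ALLOW
  req#19 t=44ms (window 3): ALLOW
  req#20 t=44ms (window 3): DENY
  req#21 t=45ms (window 3): DENY
  req#22 t=46ms (window 3): DENY
  req#23 t=51ms (window 4): ALLOW
  req#24 t=55ms (window 4): ALLOW

Allowed counts by window: 5 4 4 5 2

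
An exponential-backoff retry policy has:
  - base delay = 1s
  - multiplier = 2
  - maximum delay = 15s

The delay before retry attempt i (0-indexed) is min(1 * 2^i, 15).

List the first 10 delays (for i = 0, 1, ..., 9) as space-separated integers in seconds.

Answer: 1 2 4 8 15 15 15 15 15 15

Derivation:
Computing each delay:
  i=0: min(1*2^0, 15) = 1
  i=1: min(1*2^1, 15) = 2
  i=2: min(1*2^2, 15) = 4
  i=3: min(1*2^3, 15) = 8
  i=4: min(1*2^4, 15) = 15
  i=5: min(1*2^5, 15) = 15
  i=6: min(1*2^6, 15) = 15
  i=7: min(1*2^7, 15) = 15
  i=8: min(1*2^8, 15) = 15
  i=9: min(1*2^9, 15) = 15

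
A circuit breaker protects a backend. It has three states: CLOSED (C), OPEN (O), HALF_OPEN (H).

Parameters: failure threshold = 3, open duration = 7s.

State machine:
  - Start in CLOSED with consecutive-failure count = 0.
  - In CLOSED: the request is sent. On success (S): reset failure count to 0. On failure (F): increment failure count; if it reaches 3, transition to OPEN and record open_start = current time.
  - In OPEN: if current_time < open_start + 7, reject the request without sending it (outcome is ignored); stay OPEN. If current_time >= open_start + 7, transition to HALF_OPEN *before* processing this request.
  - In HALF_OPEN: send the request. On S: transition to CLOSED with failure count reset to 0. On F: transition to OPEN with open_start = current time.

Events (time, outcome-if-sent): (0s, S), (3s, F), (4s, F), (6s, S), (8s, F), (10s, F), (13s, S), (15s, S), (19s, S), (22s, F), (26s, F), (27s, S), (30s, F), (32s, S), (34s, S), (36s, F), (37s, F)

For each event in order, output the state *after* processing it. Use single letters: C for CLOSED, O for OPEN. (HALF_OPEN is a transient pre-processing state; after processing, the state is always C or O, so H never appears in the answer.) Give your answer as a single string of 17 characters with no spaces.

Answer: CCCCCCCCCCCCCCCCC

Derivation:
State after each event:
  event#1 t=0s outcome=S: state=CLOSED
  event#2 t=3s outcome=F: state=CLOSED
  event#3 t=4s outcome=F: state=CLOSED
  event#4 t=6s outcome=S: state=CLOSED
  event#5 t=8s outcome=F: state=CLOSED
  event#6 t=10s outcome=F: state=CLOSED
  event#7 t=13s outcome=S: state=CLOSED
  event#8 t=15s outcome=S: state=CLOSED
  event#9 t=19s outcome=S: state=CLOSED
  event#10 t=22s outcome=F: state=CLOSED
  event#11 t=26s outcome=F: state=CLOSED
  event#12 t=27s outcome=S: state=CLOSED
  event#13 t=30s outcome=F: state=CLOSED
  event#14 t=32s outcome=S: state=CLOSED
  event#15 t=34s outcome=S: state=CLOSED
  event#16 t=36s outcome=F: state=CLOSED
  event#17 t=37s outcome=F: state=CLOSED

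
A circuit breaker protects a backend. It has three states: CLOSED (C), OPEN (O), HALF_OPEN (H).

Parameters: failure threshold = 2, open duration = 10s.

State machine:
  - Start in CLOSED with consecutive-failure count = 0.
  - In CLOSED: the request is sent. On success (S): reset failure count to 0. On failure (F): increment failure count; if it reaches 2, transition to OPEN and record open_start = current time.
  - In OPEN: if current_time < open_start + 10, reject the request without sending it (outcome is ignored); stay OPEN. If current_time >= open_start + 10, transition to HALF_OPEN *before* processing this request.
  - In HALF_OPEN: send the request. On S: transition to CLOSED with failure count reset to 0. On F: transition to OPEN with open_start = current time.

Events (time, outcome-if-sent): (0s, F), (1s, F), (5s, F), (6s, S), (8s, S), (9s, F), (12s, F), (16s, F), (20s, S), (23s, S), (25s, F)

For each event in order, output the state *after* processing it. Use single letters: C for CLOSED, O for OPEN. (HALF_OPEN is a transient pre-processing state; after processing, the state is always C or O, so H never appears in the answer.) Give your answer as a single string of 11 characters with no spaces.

State after each event:
  event#1 t=0s outcome=F: state=CLOSED
  event#2 t=1s outcome=F: state=OPEN
  event#3 t=5s outcome=F: state=OPEN
  event#4 t=6s outcome=S: state=OPEN
  event#5 t=8s outcome=S: state=OPEN
  event#6 t=9s outcome=F: state=OPEN
  event#7 t=12s outcome=F: state=OPEN
  event#8 t=16s outcome=F: state=OPEN
  event#9 t=20s outcome=S: state=OPEN
  event#10 t=23s outcome=S: state=CLOSED
  event#11 t=25s outcome=F: state=CLOSED

Answer: COOOOOOOOCC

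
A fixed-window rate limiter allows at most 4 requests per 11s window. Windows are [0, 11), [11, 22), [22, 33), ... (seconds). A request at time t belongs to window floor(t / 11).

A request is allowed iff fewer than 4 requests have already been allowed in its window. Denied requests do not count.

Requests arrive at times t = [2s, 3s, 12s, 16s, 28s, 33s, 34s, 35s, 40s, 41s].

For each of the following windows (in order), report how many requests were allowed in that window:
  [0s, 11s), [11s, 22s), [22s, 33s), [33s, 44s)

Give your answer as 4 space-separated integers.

Answer: 2 2 1 4

Derivation:
Processing requests:
  req#1 t=2s (window 0): ALLOW
  req#2 t=3s (window 0): ALLOW
  req#3 t=12s (window 1): ALLOW
  req#4 t=16s (window 1): ALLOW
  req#5 t=28s (window 2): ALLOW
  req#6 t=33s (window 3): ALLOW
  req#7 t=34s (window 3): ALLOW
  req#8 t=35s (window 3): ALLOW
  req#9 t=40s (window 3): ALLOW
  req#10 t=41s (window 3): DENY

Allowed counts by window: 2 2 1 4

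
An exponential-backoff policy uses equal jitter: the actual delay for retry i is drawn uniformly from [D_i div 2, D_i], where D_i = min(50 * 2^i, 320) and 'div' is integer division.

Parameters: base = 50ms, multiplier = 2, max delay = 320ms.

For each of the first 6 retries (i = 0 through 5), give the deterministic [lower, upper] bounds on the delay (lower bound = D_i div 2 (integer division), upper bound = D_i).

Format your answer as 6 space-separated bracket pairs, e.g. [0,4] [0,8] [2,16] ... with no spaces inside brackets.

Computing bounds per retry:
  i=0: D_i=min(50*2^0,320)=50, bounds=[25,50]
  i=1: D_i=min(50*2^1,320)=100, bounds=[50,100]
  i=2: D_i=min(50*2^2,320)=200, bounds=[100,200]
  i=3: D_i=min(50*2^3,320)=320, bounds=[160,320]
  i=4: D_i=min(50*2^4,320)=320, bounds=[160,320]
  i=5: D_i=min(50*2^5,320)=320, bounds=[160,320]

Answer: [25,50] [50,100] [100,200] [160,320] [160,320] [160,320]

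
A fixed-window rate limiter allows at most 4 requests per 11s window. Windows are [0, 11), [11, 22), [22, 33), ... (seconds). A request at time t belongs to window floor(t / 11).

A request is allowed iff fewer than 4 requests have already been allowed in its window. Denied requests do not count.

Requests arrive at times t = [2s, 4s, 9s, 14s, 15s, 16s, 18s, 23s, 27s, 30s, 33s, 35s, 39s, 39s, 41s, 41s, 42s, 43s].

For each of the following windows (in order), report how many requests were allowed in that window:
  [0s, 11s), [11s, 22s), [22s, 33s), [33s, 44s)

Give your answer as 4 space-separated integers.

Processing requests:
  req#1 t=2s (window 0): ALLOW
  req#2 t=4s (window 0): ALLOW
  req#3 t=9s (window 0): ALLOW
  req#4 t=14s (window 1): ALLOW
  req#5 t=15s (window 1): ALLOW
  req#6 t=16s (window 1): ALLOW
  req#7 t=18s (window 1): ALLOW
  req#8 t=23s (window 2): ALLOW
  req#9 t=27s (window 2): ALLOW
  req#10 t=30s (window 2): ALLOW
  req#11 t=33s (window 3): ALLOW
  req#12 t=35s (window 3): ALLOW
  req#13 t=39s (window 3): ALLOW
  req#14 t=39s (window 3): ALLOW
  req#15 t=41s (window 3): DENY
  req#16 t=41s (window 3): DENY
  req#17 t=42s (window 3): DENY
  req#18 t=43s (window 3): DENY

Allowed counts by window: 3 4 3 4

Answer: 3 4 3 4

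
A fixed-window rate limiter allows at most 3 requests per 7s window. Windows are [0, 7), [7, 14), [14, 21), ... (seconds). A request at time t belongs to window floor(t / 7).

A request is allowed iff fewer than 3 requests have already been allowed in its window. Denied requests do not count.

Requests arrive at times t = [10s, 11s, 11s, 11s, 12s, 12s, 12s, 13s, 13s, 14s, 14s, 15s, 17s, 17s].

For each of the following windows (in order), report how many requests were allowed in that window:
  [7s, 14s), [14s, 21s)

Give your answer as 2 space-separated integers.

Processing requests:
  req#1 t=10s (window 1): ALLOW
  req#2 t=11s (window 1): ALLOW
  req#3 t=11s (window 1): ALLOW
  req#4 t=11s (window 1): DENY
  req#5 t=12s (window 1): DENY
  req#6 t=12s (window 1): DENY
  req#7 t=12s (window 1): DENY
  req#8 t=13s (window 1): DENY
  req#9 t=13s (window 1): DENY
  req#10 t=14s (window 2): ALLOW
  req#11 t=14s (window 2): ALLOW
  req#12 t=15s (window 2): ALLOW
  req#13 t=17s (window 2): DENY
  req#14 t=17s (window 2): DENY

Allowed counts by window: 3 3

Answer: 3 3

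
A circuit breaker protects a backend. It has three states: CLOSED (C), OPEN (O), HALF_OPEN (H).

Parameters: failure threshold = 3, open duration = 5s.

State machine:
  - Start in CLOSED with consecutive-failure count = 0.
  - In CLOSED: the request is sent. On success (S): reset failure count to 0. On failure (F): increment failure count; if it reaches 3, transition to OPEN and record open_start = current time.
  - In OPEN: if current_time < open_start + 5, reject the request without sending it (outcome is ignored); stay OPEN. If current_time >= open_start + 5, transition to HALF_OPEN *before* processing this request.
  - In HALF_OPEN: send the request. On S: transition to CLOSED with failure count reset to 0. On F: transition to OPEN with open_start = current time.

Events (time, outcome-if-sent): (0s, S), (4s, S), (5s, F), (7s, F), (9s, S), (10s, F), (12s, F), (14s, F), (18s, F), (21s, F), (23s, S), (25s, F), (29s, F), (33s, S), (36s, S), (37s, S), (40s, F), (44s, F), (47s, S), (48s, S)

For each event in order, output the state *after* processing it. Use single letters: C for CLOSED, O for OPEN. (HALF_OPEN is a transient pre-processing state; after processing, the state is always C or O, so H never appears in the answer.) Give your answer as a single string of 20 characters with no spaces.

State after each event:
  event#1 t=0s outcome=S: state=CLOSED
  event#2 t=4s outcome=S: state=CLOSED
  event#3 t=5s outcome=F: state=CLOSED
  event#4 t=7s outcome=F: state=CLOSED
  event#5 t=9s outcome=S: state=CLOSED
  event#6 t=10s outcome=F: state=CLOSED
  event#7 t=12s outcome=F: state=CLOSED
  event#8 t=14s outcome=F: state=OPEN
  event#9 t=18s outcome=F: state=OPEN
  event#10 t=21s outcome=F: state=OPEN
  event#11 t=23s outcome=S: state=OPEN
  event#12 t=25s outcome=F: state=OPEN
  event#13 t=29s outcome=F: state=OPEN
  event#14 t=33s outcome=S: state=OPEN
  event#15 t=36s outcome=S: state=CLOSED
  event#16 t=37s outcome=S: state=CLOSED
  event#17 t=40s outcome=F: state=CLOSED
  event#18 t=44s outcome=F: state=CLOSED
  event#19 t=47s outcome=S: state=CLOSED
  event#20 t=48s outcome=S: state=CLOSED

Answer: CCCCCCCOOOOOOOCCCCCC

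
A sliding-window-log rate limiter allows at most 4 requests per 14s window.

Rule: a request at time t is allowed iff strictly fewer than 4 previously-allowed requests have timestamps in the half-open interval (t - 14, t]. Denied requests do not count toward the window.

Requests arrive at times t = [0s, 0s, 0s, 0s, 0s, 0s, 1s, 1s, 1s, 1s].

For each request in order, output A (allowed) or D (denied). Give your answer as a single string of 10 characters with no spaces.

Tracking allowed requests in the window:
  req#1 t=0s: ALLOW
  req#2 t=0s: ALLOW
  req#3 t=0s: ALLOW
  req#4 t=0s: ALLOW
  req#5 t=0s: DENY
  req#6 t=0s: DENY
  req#7 t=1s: DENY
  req#8 t=1s: DENY
  req#9 t=1s: DENY
  req#10 t=1s: DENY

Answer: AAAADDDDDD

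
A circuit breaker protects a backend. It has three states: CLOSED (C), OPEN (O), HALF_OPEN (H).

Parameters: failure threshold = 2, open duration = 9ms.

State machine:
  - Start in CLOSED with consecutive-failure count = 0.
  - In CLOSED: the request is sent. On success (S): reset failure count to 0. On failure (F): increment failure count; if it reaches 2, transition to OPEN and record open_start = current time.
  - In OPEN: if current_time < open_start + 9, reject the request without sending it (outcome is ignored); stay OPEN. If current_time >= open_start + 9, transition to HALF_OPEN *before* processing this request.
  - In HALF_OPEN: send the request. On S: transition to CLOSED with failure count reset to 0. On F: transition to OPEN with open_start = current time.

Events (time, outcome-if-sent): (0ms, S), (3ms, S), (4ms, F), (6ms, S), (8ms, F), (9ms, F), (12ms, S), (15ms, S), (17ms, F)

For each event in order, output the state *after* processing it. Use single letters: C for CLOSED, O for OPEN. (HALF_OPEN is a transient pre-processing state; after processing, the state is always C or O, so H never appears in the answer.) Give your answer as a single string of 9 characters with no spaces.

State after each event:
  event#1 t=0ms outcome=S: state=CLOSED
  event#2 t=3ms outcome=S: state=CLOSED
  event#3 t=4ms outcome=F: state=CLOSED
  event#4 t=6ms outcome=S: state=CLOSED
  event#5 t=8ms outcome=F: state=CLOSED
  event#6 t=9ms outcome=F: state=OPEN
  event#7 t=12ms outcome=S: state=OPEN
  event#8 t=15ms outcome=S: state=OPEN
  event#9 t=17ms outcome=F: state=OPEN

Answer: CCCCCOOOO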